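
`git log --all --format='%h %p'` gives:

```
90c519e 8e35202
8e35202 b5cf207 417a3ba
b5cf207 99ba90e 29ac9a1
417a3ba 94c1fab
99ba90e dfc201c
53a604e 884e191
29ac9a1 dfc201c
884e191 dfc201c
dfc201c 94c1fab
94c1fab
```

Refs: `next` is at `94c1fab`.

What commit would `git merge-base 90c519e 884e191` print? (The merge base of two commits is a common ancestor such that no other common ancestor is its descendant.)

Ancestors of 90c519e: {29ac9a1, 417a3ba, 8e35202, 90c519e, 94c1fab, 99ba90e, b5cf207, dfc201c}.
Ancestors of 884e191: {884e191, 94c1fab, dfc201c}.
Common ancestors: {94c1fab, dfc201c}.
Among these, dfc201c is not an ancestor of any other common ancestor — it is the merge base.

dfc201c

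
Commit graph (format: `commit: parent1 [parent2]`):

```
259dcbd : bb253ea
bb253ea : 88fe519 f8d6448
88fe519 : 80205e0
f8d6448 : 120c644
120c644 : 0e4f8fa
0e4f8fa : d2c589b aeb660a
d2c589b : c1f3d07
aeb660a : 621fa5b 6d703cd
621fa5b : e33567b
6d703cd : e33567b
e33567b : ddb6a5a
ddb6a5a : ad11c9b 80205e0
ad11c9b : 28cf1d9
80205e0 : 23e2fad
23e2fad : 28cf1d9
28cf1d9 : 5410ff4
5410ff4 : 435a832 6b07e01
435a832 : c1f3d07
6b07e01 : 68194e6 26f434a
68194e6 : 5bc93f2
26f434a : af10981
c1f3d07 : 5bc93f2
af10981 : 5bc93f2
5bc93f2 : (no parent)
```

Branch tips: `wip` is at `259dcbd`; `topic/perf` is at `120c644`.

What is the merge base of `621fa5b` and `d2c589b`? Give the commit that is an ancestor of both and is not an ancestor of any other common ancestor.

c1f3d07

Ancestors of 621fa5b: {23e2fad, 26f434a, 28cf1d9, 435a832, 5410ff4, 5bc93f2, 621fa5b, 68194e6, 6b07e01, 80205e0, ad11c9b, af10981, c1f3d07, ddb6a5a, e33567b}.
Ancestors of d2c589b: {5bc93f2, c1f3d07, d2c589b}.
Common ancestors: {5bc93f2, c1f3d07}.
Among these, c1f3d07 is not an ancestor of any other common ancestor — it is the merge base.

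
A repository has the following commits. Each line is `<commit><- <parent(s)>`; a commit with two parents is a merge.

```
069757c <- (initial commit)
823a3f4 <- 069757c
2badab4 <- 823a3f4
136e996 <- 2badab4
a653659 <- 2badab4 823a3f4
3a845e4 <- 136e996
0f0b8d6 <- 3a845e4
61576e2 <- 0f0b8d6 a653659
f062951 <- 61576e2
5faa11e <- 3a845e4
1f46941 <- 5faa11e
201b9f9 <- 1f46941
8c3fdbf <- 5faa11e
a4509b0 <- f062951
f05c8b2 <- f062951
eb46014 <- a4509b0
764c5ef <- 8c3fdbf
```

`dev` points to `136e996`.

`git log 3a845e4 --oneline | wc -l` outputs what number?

5

Walking parent pointers from 3a845e4: reachable set = {069757c, 136e996, 2badab4, 3a845e4, 823a3f4}.
That is 5 commits.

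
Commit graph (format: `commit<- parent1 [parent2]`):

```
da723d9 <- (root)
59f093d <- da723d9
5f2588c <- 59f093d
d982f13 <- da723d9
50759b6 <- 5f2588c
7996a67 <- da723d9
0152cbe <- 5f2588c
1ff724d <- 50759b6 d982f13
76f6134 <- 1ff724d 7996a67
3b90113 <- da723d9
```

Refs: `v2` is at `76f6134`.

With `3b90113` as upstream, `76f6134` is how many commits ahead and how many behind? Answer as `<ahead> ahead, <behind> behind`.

7 ahead, 1 behind

Reachable from 76f6134: {1ff724d, 50759b6, 59f093d, 5f2588c, 76f6134, 7996a67, d982f13, da723d9}.
Reachable from 3b90113: {3b90113, da723d9}.
Only in 76f6134's history (ahead): {1ff724d, 50759b6, 59f093d, 5f2588c, 76f6134, 7996a67, d982f13} — 7.
Only in 3b90113's history (behind): {3b90113} — 1.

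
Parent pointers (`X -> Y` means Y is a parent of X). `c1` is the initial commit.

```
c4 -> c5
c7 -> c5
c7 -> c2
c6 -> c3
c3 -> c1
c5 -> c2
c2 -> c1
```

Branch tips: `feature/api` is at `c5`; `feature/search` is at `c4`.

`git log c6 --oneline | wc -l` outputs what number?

Walking parent pointers from c6: reachable set = {c1, c3, c6}.
That is 3 commits.

3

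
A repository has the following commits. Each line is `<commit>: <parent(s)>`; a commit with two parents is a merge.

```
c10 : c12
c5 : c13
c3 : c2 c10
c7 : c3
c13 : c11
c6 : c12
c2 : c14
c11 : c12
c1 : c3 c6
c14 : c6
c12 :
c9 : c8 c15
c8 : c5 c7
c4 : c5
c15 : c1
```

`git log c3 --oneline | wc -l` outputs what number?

6

Walking parent pointers from c3: reachable set = {c10, c12, c14, c2, c3, c6}.
That is 6 commits.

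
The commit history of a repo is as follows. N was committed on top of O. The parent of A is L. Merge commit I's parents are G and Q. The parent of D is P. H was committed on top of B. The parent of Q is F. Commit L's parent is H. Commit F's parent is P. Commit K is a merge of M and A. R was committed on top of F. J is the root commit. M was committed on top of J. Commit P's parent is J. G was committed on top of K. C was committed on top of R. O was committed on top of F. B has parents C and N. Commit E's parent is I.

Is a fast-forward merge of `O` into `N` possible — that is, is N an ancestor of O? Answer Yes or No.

A fast-forward from N to O is possible iff N is an ancestor of O.
Ancestors of O: {F, J, O, P}.
N is not among them, so fast-forward is not possible.

No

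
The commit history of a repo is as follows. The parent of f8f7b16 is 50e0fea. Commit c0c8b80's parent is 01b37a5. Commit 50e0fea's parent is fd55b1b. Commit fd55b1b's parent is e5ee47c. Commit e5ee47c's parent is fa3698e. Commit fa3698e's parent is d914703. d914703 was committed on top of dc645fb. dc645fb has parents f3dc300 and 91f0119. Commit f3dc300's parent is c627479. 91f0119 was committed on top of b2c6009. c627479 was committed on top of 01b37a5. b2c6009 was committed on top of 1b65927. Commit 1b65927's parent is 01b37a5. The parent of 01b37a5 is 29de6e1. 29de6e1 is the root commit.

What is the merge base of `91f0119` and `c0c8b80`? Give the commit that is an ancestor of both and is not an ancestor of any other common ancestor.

Ancestors of 91f0119: {01b37a5, 1b65927, 29de6e1, 91f0119, b2c6009}.
Ancestors of c0c8b80: {01b37a5, 29de6e1, c0c8b80}.
Common ancestors: {01b37a5, 29de6e1}.
Among these, 01b37a5 is not an ancestor of any other common ancestor — it is the merge base.

01b37a5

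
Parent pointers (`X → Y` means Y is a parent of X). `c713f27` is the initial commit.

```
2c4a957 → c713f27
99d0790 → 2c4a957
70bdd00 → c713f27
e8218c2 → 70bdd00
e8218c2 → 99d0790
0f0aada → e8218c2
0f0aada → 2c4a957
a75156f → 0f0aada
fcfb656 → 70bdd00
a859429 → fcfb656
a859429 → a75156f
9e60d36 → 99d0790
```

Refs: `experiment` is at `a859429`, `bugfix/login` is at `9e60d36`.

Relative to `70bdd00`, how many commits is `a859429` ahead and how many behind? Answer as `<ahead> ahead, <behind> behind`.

Reachable from a859429: {0f0aada, 2c4a957, 70bdd00, 99d0790, a75156f, a859429, c713f27, e8218c2, fcfb656}.
Reachable from 70bdd00: {70bdd00, c713f27}.
Only in a859429's history (ahead): {0f0aada, 2c4a957, 99d0790, a75156f, a859429, e8218c2, fcfb656} — 7.
Only in 70bdd00's history (behind): {} — 0.

7 ahead, 0 behind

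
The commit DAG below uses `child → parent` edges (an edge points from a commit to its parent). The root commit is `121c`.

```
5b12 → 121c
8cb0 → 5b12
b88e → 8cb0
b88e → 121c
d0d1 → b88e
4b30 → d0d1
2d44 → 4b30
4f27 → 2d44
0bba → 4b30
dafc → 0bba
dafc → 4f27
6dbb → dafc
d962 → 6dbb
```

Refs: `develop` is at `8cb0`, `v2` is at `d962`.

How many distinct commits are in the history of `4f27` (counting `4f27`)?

Walking parent pointers from 4f27: reachable set = {121c, 2d44, 4b30, 4f27, 5b12, 8cb0, b88e, d0d1}.
That is 8 commits.

8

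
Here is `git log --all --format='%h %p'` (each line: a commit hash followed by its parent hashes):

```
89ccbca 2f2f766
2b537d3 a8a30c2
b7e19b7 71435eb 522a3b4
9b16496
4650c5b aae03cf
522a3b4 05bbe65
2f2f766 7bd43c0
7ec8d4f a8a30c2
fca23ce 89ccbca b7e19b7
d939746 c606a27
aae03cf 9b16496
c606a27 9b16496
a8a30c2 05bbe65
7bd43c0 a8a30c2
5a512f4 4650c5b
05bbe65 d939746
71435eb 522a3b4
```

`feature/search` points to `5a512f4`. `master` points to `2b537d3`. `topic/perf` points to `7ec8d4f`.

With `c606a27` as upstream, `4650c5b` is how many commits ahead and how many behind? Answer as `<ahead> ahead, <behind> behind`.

2 ahead, 1 behind

Reachable from 4650c5b: {4650c5b, 9b16496, aae03cf}.
Reachable from c606a27: {9b16496, c606a27}.
Only in 4650c5b's history (ahead): {4650c5b, aae03cf} — 2.
Only in c606a27's history (behind): {c606a27} — 1.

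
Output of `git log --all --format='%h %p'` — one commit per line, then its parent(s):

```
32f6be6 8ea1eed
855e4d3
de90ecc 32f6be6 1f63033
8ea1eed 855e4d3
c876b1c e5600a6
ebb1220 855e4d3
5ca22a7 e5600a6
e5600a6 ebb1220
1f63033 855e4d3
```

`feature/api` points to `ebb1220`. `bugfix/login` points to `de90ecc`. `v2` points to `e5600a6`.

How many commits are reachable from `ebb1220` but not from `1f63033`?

Reachable from ebb1220: {855e4d3, ebb1220}.
Reachable from 1f63033: {1f63033, 855e4d3}.
In ebb1220's history but not 1f63033's: {ebb1220} — 1 commit.

1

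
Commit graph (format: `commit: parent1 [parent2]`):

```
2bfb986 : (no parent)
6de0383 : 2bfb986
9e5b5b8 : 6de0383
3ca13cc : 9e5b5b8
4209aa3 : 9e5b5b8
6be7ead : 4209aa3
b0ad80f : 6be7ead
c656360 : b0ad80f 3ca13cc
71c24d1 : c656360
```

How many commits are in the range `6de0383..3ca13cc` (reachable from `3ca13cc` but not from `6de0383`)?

Reachable from 3ca13cc: {2bfb986, 3ca13cc, 6de0383, 9e5b5b8}.
Reachable from 6de0383: {2bfb986, 6de0383}.
In 3ca13cc's history but not 6de0383's: {3ca13cc, 9e5b5b8} — 2 commits.

2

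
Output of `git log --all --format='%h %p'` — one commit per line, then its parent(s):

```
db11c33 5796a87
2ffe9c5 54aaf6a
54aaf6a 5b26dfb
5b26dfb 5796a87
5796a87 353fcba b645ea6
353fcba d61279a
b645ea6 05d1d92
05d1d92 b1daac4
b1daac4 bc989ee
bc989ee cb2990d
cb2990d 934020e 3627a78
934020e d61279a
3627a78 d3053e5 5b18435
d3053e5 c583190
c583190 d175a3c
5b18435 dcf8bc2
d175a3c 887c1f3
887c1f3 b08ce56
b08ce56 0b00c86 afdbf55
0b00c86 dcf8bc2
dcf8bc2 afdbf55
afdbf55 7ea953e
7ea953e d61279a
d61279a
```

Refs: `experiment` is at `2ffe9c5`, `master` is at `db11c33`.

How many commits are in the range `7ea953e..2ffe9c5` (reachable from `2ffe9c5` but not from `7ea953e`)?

Reachable from 2ffe9c5: {05d1d92, 0b00c86, 2ffe9c5, 353fcba, 3627a78, 54aaf6a, 5796a87, 5b18435, 5b26dfb, 7ea953e, 887c1f3, 934020e, afdbf55, b08ce56, b1daac4, b645ea6, bc989ee, c583190, cb2990d, d175a3c, d3053e5, d61279a, dcf8bc2}.
Reachable from 7ea953e: {7ea953e, d61279a}.
In 2ffe9c5's history but not 7ea953e's: {05d1d92, 0b00c86, 2ffe9c5, 353fcba, 3627a78, 54aaf6a, 5796a87, 5b18435, 5b26dfb, 887c1f3, 934020e, afdbf55, b08ce56, b1daac4, b645ea6, bc989ee, c583190, cb2990d, d175a3c, d3053e5, dcf8bc2} — 21 commits.

21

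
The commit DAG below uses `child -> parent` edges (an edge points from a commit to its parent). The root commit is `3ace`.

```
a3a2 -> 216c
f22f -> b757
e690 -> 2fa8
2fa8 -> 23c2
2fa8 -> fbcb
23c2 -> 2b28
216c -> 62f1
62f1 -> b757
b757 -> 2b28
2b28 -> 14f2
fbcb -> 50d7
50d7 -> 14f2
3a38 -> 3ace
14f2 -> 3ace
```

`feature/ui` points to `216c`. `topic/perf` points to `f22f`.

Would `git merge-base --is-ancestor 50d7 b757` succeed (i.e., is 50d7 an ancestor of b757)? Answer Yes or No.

Ancestors of b757: {14f2, 2b28, 3ace, b757}.
50d7 is not in that set, so it is not an ancestor of b757.

No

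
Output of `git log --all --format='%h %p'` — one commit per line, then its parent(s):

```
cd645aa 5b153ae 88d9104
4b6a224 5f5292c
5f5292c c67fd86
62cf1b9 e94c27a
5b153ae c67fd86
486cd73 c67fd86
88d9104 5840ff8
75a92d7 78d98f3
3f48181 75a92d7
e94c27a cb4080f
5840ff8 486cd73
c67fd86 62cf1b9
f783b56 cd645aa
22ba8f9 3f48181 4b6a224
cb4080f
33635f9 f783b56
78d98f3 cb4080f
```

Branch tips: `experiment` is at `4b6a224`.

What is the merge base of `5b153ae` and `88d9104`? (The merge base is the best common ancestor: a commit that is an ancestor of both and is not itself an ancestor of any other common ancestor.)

c67fd86

Ancestors of 5b153ae: {5b153ae, 62cf1b9, c67fd86, cb4080f, e94c27a}.
Ancestors of 88d9104: {486cd73, 5840ff8, 62cf1b9, 88d9104, c67fd86, cb4080f, e94c27a}.
Common ancestors: {62cf1b9, c67fd86, cb4080f, e94c27a}.
Among these, c67fd86 is not an ancestor of any other common ancestor — it is the merge base.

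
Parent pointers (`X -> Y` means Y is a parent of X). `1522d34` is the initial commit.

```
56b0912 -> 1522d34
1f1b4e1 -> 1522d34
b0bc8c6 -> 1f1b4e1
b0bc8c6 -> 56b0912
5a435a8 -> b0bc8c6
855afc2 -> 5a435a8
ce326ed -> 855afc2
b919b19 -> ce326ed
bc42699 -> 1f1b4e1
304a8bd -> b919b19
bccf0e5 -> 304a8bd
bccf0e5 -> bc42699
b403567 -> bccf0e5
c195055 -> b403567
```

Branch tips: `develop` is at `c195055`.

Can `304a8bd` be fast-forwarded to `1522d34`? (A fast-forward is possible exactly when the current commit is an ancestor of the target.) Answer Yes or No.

A fast-forward from 304a8bd to 1522d34 is possible iff 304a8bd is an ancestor of 1522d34.
Ancestors of 1522d34: {1522d34}.
304a8bd is not among them, so fast-forward is not possible.

No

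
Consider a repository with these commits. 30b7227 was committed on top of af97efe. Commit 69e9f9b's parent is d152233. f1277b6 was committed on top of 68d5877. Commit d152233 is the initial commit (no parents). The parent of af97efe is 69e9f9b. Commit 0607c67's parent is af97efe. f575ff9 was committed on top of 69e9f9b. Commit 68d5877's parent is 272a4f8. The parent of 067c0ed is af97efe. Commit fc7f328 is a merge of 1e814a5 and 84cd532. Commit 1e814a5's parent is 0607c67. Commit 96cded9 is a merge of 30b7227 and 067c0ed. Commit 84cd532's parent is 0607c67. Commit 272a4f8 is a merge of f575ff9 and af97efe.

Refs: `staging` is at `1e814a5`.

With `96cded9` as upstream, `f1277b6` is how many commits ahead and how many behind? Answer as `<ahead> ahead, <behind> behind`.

Reachable from f1277b6: {272a4f8, 68d5877, 69e9f9b, af97efe, d152233, f1277b6, f575ff9}.
Reachable from 96cded9: {067c0ed, 30b7227, 69e9f9b, 96cded9, af97efe, d152233}.
Only in f1277b6's history (ahead): {272a4f8, 68d5877, f1277b6, f575ff9} — 4.
Only in 96cded9's history (behind): {067c0ed, 30b7227, 96cded9} — 3.

4 ahead, 3 behind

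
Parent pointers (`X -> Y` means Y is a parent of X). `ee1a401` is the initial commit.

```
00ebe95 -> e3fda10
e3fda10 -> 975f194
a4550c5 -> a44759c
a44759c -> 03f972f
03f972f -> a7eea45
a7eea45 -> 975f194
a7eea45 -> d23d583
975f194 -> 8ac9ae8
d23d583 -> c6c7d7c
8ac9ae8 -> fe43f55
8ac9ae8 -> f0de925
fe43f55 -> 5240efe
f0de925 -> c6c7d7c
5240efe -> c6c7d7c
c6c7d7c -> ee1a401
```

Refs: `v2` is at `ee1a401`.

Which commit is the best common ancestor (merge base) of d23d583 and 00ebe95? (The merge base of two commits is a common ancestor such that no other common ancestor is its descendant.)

Ancestors of d23d583: {c6c7d7c, d23d583, ee1a401}.
Ancestors of 00ebe95: {00ebe95, 5240efe, 8ac9ae8, 975f194, c6c7d7c, e3fda10, ee1a401, f0de925, fe43f55}.
Common ancestors: {c6c7d7c, ee1a401}.
Among these, c6c7d7c is not an ancestor of any other common ancestor — it is the merge base.

c6c7d7c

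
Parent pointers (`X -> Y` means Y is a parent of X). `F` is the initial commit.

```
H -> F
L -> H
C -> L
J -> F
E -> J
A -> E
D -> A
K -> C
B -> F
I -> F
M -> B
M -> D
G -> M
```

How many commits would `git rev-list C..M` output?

Reachable from M: {A, B, D, E, F, J, M}.
Reachable from C: {C, F, H, L}.
In M's history but not C's: {A, B, D, E, J, M} — 6 commits.

6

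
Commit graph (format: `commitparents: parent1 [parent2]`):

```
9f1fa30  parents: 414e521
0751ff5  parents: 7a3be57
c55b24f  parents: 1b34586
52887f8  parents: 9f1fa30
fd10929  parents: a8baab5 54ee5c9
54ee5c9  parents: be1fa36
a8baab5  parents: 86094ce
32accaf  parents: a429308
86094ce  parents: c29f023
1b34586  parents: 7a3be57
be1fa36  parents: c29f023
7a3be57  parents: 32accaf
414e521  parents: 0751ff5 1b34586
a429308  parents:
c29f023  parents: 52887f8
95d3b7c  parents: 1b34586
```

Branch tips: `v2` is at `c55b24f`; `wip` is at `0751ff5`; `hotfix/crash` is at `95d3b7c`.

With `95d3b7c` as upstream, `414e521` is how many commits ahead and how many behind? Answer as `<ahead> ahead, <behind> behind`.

Reachable from 414e521: {0751ff5, 1b34586, 32accaf, 414e521, 7a3be57, a429308}.
Reachable from 95d3b7c: {1b34586, 32accaf, 7a3be57, 95d3b7c, a429308}.
Only in 414e521's history (ahead): {0751ff5, 414e521} — 2.
Only in 95d3b7c's history (behind): {95d3b7c} — 1.

2 ahead, 1 behind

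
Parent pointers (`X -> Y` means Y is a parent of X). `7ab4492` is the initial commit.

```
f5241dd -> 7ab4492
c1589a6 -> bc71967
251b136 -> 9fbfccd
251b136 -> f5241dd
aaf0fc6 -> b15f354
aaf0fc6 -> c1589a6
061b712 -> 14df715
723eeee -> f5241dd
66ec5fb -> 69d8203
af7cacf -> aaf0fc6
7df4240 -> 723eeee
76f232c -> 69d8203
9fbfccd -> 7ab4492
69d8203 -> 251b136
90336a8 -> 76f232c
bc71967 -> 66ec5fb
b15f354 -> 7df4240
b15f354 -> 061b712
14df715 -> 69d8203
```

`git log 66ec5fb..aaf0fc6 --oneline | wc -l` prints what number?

Reachable from aaf0fc6: {061b712, 14df715, 251b136, 66ec5fb, 69d8203, 723eeee, 7ab4492, 7df4240, 9fbfccd, aaf0fc6, b15f354, bc71967, c1589a6, f5241dd}.
Reachable from 66ec5fb: {251b136, 66ec5fb, 69d8203, 7ab4492, 9fbfccd, f5241dd}.
In aaf0fc6's history but not 66ec5fb's: {061b712, 14df715, 723eeee, 7df4240, aaf0fc6, b15f354, bc71967, c1589a6} — 8 commits.

8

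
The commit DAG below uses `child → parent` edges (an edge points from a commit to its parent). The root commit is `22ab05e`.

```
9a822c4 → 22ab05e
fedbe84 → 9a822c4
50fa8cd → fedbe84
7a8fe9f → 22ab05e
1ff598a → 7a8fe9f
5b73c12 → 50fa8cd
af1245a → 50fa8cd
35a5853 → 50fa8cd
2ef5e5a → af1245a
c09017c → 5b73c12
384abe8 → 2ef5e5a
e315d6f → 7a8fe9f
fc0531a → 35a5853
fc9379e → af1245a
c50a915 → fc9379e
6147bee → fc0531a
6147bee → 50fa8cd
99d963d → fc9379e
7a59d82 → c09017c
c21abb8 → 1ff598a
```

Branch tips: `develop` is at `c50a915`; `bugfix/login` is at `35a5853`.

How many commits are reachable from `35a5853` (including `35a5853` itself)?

5

Walking parent pointers from 35a5853: reachable set = {22ab05e, 35a5853, 50fa8cd, 9a822c4, fedbe84}.
That is 5 commits.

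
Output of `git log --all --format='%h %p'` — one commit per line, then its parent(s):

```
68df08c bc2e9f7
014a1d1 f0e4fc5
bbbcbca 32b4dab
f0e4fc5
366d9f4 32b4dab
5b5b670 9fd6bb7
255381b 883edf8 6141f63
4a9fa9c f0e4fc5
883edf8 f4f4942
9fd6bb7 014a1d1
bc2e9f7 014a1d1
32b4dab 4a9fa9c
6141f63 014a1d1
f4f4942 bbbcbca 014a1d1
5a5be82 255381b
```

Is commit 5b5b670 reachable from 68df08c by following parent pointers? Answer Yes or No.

No

Ancestors of 68df08c: {014a1d1, 68df08c, bc2e9f7, f0e4fc5}.
5b5b670 is not in that set, so it is not an ancestor of 68df08c.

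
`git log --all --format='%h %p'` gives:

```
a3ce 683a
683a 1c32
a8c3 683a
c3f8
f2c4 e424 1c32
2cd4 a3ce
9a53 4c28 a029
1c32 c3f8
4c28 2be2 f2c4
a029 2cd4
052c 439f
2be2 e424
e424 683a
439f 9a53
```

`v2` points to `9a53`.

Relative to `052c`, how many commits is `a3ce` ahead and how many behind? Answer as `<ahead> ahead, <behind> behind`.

0 ahead, 9 behind

Reachable from a3ce: {1c32, 683a, a3ce, c3f8}.
Reachable from 052c: {052c, 1c32, 2be2, 2cd4, 439f, 4c28, 683a, 9a53, a029, a3ce, c3f8, e424, f2c4}.
Only in a3ce's history (ahead): {} — 0.
Only in 052c's history (behind): {052c, 2be2, 2cd4, 439f, 4c28, 9a53, a029, e424, f2c4} — 9.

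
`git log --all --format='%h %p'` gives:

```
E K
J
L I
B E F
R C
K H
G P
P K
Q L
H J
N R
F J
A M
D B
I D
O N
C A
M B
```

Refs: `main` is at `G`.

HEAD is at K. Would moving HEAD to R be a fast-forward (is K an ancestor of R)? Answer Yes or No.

A fast-forward from K to R is possible iff K is an ancestor of R.
Ancestors of R: {A, B, C, E, F, H, J, K, M, R}.
K is among them, so fast-forward is possible.

Yes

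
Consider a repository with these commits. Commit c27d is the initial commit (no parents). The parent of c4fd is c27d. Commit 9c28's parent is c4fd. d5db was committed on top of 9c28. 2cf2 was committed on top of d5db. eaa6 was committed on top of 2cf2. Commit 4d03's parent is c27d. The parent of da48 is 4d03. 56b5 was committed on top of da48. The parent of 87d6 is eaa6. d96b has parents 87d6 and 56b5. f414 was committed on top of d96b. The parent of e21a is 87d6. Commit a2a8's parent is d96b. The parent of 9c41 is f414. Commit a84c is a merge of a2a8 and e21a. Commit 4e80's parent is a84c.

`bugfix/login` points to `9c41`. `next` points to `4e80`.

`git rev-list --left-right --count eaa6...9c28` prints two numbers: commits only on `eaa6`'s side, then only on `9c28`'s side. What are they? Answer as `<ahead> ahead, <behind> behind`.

3 ahead, 0 behind

Reachable from eaa6: {2cf2, 9c28, c27d, c4fd, d5db, eaa6}.
Reachable from 9c28: {9c28, c27d, c4fd}.
Only in eaa6's history (ahead): {2cf2, d5db, eaa6} — 3.
Only in 9c28's history (behind): {} — 0.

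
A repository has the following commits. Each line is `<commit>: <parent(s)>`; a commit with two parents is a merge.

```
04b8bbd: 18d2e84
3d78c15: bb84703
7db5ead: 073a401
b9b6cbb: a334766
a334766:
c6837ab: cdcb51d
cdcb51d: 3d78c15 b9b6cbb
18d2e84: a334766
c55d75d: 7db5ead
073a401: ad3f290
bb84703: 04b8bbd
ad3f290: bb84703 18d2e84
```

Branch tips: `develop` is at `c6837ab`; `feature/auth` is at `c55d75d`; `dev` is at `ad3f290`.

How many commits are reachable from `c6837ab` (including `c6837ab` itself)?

Walking parent pointers from c6837ab: reachable set = {04b8bbd, 18d2e84, 3d78c15, a334766, b9b6cbb, bb84703, c6837ab, cdcb51d}.
That is 8 commits.

8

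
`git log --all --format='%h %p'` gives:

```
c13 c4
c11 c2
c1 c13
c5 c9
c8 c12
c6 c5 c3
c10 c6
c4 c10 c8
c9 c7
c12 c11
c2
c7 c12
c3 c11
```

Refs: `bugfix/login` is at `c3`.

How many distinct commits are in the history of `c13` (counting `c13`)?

12

Walking parent pointers from c13: reachable set = {c10, c11, c12, c13, c2, c3, c4, c5, c6, c7, c8, c9}.
That is 12 commits.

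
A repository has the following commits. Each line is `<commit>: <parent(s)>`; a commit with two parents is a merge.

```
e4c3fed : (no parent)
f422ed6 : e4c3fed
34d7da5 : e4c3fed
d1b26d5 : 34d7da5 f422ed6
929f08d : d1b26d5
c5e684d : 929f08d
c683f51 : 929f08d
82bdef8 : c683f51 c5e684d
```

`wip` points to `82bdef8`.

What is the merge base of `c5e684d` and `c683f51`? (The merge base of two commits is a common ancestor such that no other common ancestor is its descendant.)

Ancestors of c5e684d: {34d7da5, 929f08d, c5e684d, d1b26d5, e4c3fed, f422ed6}.
Ancestors of c683f51: {34d7da5, 929f08d, c683f51, d1b26d5, e4c3fed, f422ed6}.
Common ancestors: {34d7da5, 929f08d, d1b26d5, e4c3fed, f422ed6}.
Among these, 929f08d is not an ancestor of any other common ancestor — it is the merge base.

929f08d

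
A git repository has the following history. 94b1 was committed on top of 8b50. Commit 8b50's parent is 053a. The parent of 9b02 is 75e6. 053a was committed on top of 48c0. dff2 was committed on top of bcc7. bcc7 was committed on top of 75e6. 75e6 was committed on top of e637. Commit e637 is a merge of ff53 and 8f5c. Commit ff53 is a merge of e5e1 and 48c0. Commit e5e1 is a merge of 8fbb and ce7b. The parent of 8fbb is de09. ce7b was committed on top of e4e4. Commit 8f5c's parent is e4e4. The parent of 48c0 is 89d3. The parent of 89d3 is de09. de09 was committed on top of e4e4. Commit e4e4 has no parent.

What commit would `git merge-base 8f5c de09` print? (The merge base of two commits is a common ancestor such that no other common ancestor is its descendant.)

Ancestors of 8f5c: {8f5c, e4e4}.
Ancestors of de09: {de09, e4e4}.
Common ancestors: {e4e4}.
The only common ancestor is e4e4, so it is the merge base.

e4e4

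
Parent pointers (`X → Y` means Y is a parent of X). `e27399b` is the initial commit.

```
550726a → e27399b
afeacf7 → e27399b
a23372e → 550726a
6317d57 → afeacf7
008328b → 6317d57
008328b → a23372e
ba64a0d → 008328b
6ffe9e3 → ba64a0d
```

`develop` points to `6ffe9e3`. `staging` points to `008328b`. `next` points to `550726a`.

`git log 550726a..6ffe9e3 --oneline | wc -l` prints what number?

6

Reachable from 6ffe9e3: {008328b, 550726a, 6317d57, 6ffe9e3, a23372e, afeacf7, ba64a0d, e27399b}.
Reachable from 550726a: {550726a, e27399b}.
In 6ffe9e3's history but not 550726a's: {008328b, 6317d57, 6ffe9e3, a23372e, afeacf7, ba64a0d} — 6 commits.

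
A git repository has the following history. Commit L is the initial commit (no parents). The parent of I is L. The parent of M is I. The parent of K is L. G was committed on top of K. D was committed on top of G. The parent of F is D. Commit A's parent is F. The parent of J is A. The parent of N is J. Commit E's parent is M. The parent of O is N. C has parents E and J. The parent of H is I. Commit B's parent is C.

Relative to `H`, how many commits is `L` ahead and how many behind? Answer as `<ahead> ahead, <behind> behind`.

0 ahead, 2 behind

Reachable from L: {L}.
Reachable from H: {H, I, L}.
Only in L's history (ahead): {} — 0.
Only in H's history (behind): {H, I} — 2.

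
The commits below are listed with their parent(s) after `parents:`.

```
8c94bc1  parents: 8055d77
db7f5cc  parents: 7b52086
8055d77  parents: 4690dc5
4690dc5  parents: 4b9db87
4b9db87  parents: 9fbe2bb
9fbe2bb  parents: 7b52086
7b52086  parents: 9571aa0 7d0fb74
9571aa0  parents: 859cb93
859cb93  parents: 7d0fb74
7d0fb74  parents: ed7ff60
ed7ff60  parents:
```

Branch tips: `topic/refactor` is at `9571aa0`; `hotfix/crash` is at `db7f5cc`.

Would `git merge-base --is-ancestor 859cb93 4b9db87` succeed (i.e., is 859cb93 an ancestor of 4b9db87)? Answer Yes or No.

Yes

Ancestors of 4b9db87 (commits reachable by following parents): {4b9db87, 7b52086, 7d0fb74, 859cb93, 9571aa0, 9fbe2bb, ed7ff60}.
859cb93 is in that set, so it is an ancestor of 4b9db87.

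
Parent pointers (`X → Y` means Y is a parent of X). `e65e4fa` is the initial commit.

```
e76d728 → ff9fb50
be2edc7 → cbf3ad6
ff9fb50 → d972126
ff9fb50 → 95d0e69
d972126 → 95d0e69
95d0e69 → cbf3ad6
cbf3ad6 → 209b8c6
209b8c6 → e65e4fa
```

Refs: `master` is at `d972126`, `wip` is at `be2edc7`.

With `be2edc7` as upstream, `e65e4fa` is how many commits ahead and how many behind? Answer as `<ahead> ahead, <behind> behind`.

Reachable from e65e4fa: {e65e4fa}.
Reachable from be2edc7: {209b8c6, be2edc7, cbf3ad6, e65e4fa}.
Only in e65e4fa's history (ahead): {} — 0.
Only in be2edc7's history (behind): {209b8c6, be2edc7, cbf3ad6} — 3.

0 ahead, 3 behind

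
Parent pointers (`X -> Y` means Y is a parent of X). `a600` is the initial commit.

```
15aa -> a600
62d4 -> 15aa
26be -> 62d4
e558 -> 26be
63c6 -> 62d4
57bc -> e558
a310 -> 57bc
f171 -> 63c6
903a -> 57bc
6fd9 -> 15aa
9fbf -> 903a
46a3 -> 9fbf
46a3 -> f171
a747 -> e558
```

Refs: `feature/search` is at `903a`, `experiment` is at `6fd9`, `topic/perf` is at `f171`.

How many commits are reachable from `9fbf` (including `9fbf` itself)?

8

Walking parent pointers from 9fbf: reachable set = {15aa, 26be, 57bc, 62d4, 903a, 9fbf, a600, e558}.
That is 8 commits.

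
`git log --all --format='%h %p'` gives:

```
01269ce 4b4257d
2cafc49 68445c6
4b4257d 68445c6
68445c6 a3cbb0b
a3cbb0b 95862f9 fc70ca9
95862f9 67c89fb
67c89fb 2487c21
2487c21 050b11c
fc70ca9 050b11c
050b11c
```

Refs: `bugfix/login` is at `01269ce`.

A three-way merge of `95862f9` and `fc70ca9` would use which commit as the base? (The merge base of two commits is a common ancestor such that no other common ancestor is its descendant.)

Ancestors of 95862f9: {050b11c, 2487c21, 67c89fb, 95862f9}.
Ancestors of fc70ca9: {050b11c, fc70ca9}.
Common ancestors: {050b11c}.
The only common ancestor is 050b11c, so it is the merge base.

050b11c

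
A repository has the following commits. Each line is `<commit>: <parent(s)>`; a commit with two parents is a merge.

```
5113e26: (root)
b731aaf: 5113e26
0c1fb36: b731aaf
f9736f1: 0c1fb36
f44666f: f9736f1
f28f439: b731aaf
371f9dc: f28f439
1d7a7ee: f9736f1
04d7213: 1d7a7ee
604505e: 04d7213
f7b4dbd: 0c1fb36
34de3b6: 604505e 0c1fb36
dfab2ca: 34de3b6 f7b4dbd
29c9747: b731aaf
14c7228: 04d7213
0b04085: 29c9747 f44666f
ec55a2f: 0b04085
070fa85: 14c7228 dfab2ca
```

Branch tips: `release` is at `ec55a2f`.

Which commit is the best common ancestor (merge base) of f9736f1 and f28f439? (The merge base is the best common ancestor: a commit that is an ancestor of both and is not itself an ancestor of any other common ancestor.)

Ancestors of f9736f1: {0c1fb36, 5113e26, b731aaf, f9736f1}.
Ancestors of f28f439: {5113e26, b731aaf, f28f439}.
Common ancestors: {5113e26, b731aaf}.
Among these, b731aaf is not an ancestor of any other common ancestor — it is the merge base.

b731aaf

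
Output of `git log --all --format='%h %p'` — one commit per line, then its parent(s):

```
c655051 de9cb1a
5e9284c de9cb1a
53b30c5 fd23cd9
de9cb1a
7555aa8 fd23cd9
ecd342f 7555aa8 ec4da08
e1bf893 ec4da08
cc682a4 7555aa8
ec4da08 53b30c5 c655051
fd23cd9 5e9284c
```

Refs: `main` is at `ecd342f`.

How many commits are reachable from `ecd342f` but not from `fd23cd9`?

Reachable from ecd342f: {53b30c5, 5e9284c, 7555aa8, c655051, de9cb1a, ec4da08, ecd342f, fd23cd9}.
Reachable from fd23cd9: {5e9284c, de9cb1a, fd23cd9}.
In ecd342f's history but not fd23cd9's: {53b30c5, 7555aa8, c655051, ec4da08, ecd342f} — 5 commits.

5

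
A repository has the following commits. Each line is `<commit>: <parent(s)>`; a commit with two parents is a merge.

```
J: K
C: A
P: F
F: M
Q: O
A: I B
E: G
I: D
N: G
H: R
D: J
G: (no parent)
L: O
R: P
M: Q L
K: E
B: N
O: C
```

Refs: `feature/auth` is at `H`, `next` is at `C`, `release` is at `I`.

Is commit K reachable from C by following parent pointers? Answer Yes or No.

Yes

Ancestors of C (commits reachable by following parents): {A, B, C, D, E, G, I, J, K, N}.
K is in that set, so it is an ancestor of C.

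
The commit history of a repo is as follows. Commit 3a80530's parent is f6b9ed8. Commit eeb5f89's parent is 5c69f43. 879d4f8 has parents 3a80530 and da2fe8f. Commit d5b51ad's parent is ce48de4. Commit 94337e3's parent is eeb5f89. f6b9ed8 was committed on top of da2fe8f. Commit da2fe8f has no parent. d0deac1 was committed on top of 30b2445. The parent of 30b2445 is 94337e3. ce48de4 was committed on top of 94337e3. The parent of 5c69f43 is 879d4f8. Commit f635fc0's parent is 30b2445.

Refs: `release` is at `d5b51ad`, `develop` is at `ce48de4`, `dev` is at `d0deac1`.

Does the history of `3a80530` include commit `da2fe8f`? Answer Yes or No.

Yes

Ancestors of 3a80530 (commits reachable by following parents): {3a80530, da2fe8f, f6b9ed8}.
da2fe8f is in that set, so it is an ancestor of 3a80530.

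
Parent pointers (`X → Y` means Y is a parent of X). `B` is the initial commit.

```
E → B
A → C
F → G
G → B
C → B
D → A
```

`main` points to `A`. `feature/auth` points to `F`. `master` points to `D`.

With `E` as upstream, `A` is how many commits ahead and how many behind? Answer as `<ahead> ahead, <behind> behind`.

Reachable from A: {A, B, C}.
Reachable from E: {B, E}.
Only in A's history (ahead): {A, C} — 2.
Only in E's history (behind): {E} — 1.

2 ahead, 1 behind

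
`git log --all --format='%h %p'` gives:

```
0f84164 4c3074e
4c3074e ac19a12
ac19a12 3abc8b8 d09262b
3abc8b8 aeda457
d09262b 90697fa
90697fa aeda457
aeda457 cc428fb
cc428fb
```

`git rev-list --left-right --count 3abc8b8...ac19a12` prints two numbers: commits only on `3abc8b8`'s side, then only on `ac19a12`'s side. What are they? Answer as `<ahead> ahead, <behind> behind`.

Reachable from 3abc8b8: {3abc8b8, aeda457, cc428fb}.
Reachable from ac19a12: {3abc8b8, 90697fa, ac19a12, aeda457, cc428fb, d09262b}.
Only in 3abc8b8's history (ahead): {} — 0.
Only in ac19a12's history (behind): {90697fa, ac19a12, d09262b} — 3.

0 ahead, 3 behind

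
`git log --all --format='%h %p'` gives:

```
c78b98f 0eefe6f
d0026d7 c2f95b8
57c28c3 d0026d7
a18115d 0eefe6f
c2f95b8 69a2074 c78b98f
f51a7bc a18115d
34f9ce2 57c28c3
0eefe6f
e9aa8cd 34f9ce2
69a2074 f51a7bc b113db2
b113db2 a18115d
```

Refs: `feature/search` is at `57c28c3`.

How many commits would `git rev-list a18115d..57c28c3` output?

7

Reachable from 57c28c3: {0eefe6f, 57c28c3, 69a2074, a18115d, b113db2, c2f95b8, c78b98f, d0026d7, f51a7bc}.
Reachable from a18115d: {0eefe6f, a18115d}.
In 57c28c3's history but not a18115d's: {57c28c3, 69a2074, b113db2, c2f95b8, c78b98f, d0026d7, f51a7bc} — 7 commits.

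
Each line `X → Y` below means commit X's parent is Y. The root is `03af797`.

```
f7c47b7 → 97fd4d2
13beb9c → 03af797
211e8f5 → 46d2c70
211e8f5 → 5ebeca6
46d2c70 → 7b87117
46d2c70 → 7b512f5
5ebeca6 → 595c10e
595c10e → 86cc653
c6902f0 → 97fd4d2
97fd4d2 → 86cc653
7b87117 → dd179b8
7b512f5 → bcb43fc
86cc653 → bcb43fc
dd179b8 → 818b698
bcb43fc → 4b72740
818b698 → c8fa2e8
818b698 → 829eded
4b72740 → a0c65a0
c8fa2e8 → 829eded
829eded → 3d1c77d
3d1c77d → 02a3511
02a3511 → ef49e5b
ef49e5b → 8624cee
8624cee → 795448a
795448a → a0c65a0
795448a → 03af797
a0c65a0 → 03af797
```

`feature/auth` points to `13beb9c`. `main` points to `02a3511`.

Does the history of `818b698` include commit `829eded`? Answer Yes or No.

Ancestors of 818b698 (commits reachable by following parents): {02a3511, 03af797, 3d1c77d, 795448a, 818b698, 829eded, 8624cee, a0c65a0, c8fa2e8, ef49e5b}.
829eded is in that set, so it is an ancestor of 818b698.

Yes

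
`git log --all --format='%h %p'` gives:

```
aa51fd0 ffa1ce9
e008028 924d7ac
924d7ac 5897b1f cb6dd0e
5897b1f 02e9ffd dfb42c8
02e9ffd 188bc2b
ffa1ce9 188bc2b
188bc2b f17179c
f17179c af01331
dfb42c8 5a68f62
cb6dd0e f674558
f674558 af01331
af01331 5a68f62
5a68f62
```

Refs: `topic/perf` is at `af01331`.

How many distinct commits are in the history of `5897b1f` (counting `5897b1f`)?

7

Walking parent pointers from 5897b1f: reachable set = {02e9ffd, 188bc2b, 5897b1f, 5a68f62, af01331, dfb42c8, f17179c}.
That is 7 commits.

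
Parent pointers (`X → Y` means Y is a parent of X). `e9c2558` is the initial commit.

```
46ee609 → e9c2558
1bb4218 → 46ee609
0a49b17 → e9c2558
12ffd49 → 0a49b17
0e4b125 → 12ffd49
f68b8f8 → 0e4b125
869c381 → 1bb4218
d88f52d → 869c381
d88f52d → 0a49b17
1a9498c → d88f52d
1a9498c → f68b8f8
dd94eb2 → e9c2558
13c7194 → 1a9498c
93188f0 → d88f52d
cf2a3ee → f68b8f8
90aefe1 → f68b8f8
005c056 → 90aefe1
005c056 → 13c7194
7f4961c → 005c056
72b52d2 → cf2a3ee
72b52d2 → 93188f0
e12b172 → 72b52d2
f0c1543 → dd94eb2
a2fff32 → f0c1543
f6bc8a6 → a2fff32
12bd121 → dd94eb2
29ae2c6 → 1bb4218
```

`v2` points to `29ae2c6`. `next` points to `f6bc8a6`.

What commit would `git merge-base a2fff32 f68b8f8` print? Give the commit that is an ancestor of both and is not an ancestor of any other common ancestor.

e9c2558

Ancestors of a2fff32: {a2fff32, dd94eb2, e9c2558, f0c1543}.
Ancestors of f68b8f8: {0a49b17, 0e4b125, 12ffd49, e9c2558, f68b8f8}.
Common ancestors: {e9c2558}.
The only common ancestor is e9c2558, so it is the merge base.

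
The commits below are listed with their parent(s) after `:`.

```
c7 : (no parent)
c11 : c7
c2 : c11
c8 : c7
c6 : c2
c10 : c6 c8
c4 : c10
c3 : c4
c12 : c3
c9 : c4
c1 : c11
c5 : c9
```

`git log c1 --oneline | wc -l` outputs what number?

Walking parent pointers from c1: reachable set = {c1, c11, c7}.
That is 3 commits.

3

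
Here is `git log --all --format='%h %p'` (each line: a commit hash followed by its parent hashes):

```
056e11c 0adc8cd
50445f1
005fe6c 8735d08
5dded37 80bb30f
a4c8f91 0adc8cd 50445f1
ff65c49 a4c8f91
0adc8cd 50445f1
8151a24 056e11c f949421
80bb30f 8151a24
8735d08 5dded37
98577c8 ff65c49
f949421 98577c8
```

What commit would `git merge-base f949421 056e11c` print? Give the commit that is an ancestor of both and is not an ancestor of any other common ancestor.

Ancestors of f949421: {0adc8cd, 50445f1, 98577c8, a4c8f91, f949421, ff65c49}.
Ancestors of 056e11c: {056e11c, 0adc8cd, 50445f1}.
Common ancestors: {0adc8cd, 50445f1}.
Among these, 0adc8cd is not an ancestor of any other common ancestor — it is the merge base.

0adc8cd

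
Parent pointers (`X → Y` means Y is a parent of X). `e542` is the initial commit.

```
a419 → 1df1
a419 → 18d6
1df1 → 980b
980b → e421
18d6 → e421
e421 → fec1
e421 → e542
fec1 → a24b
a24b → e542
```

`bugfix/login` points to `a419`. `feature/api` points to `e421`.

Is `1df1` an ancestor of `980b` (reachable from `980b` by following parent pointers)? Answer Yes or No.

Ancestors of 980b: {980b, a24b, e421, e542, fec1}.
1df1 is not in that set, so it is not an ancestor of 980b.

No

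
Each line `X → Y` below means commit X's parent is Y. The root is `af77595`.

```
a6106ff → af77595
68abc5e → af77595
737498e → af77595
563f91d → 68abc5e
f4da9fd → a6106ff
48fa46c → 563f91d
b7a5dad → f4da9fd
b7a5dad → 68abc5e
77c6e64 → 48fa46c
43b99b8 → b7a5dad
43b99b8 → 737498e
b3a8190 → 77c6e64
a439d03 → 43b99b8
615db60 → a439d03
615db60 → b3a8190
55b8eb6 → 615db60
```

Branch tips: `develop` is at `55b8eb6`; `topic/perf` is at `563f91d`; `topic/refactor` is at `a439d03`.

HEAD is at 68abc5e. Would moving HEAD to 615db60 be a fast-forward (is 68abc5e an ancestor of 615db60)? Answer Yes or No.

Yes

A fast-forward from 68abc5e to 615db60 is possible iff 68abc5e is an ancestor of 615db60.
Ancestors of 615db60: {43b99b8, 48fa46c, 563f91d, 615db60, 68abc5e, 737498e, 77c6e64, a439d03, a6106ff, af77595, b3a8190, b7a5dad, f4da9fd}.
68abc5e is among them, so fast-forward is possible.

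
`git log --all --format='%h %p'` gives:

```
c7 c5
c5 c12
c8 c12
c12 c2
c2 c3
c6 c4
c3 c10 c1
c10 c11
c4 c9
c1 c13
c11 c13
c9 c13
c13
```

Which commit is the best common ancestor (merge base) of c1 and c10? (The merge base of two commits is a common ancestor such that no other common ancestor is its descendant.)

c13

Ancestors of c1: {c1, c13}.
Ancestors of c10: {c10, c11, c13}.
Common ancestors: {c13}.
The only common ancestor is c13, so it is the merge base.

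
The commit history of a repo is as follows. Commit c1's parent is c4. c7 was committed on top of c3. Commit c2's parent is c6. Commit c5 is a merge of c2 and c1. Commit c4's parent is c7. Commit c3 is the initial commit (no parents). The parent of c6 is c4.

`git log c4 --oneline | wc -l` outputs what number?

Walking parent pointers from c4: reachable set = {c3, c4, c7}.
That is 3 commits.

3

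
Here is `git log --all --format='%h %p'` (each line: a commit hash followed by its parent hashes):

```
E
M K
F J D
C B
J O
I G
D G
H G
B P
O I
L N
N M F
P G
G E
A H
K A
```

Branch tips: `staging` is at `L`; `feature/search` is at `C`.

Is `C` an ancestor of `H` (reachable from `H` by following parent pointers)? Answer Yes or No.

No

Ancestors of H: {E, G, H}.
C is not in that set, so it is not an ancestor of H.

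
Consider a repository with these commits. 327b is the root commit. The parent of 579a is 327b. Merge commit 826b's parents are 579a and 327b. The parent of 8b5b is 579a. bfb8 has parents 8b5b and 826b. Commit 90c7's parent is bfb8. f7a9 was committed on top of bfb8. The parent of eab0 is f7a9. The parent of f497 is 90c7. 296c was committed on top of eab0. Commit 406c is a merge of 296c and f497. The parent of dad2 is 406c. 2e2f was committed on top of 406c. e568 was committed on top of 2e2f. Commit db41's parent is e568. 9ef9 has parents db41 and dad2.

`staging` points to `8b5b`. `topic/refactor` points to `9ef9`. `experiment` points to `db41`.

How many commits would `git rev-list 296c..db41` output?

6

Reachable from db41: {296c, 2e2f, 327b, 406c, 579a, 826b, 8b5b, 90c7, bfb8, db41, e568, eab0, f497, f7a9}.
Reachable from 296c: {296c, 327b, 579a, 826b, 8b5b, bfb8, eab0, f7a9}.
In db41's history but not 296c's: {2e2f, 406c, 90c7, db41, e568, f497} — 6 commits.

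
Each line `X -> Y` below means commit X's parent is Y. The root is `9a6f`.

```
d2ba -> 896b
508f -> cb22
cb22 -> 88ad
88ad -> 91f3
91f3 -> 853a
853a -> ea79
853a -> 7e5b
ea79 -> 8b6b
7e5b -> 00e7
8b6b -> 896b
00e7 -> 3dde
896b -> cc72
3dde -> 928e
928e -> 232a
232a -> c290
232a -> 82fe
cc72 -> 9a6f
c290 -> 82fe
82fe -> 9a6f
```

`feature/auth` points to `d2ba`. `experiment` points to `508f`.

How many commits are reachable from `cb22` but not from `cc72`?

Reachable from cb22: {00e7, 232a, 3dde, 7e5b, 82fe, 853a, 88ad, 896b, 8b6b, 91f3, 928e, 9a6f, c290, cb22, cc72, ea79}.
Reachable from cc72: {9a6f, cc72}.
In cb22's history but not cc72's: {00e7, 232a, 3dde, 7e5b, 82fe, 853a, 88ad, 896b, 8b6b, 91f3, 928e, c290, cb22, ea79} — 14 commits.

14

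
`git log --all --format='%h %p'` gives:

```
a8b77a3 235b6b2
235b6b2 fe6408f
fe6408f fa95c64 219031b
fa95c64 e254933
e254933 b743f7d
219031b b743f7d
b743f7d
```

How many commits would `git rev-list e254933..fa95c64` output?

1

Reachable from fa95c64: {b743f7d, e254933, fa95c64}.
Reachable from e254933: {b743f7d, e254933}.
In fa95c64's history but not e254933's: {fa95c64} — 1 commit.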